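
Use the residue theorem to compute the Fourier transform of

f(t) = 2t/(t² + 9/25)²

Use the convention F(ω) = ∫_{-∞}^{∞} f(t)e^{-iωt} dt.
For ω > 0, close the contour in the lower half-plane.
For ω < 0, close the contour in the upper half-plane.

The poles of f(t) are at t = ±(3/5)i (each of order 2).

Let g(z) = f(z)e^{-iωz}; for large |z| the factor e^{-iωz} decays in the lower half-plane when ω > 0 and in the upper half-plane when ω < 0.

Case ω > 0 (lower half-plane, clockwise contour ⇒ F(ω) = -2πi·ΣRes):
  Res_{z = - \frac{3 i}{5}} g(z) = \frac{5 \omega e^{- \frac{3 \omega}{5}}}{6} (pole of order 2)
  F(ω) = -2πi·ΣRes = - \frac{5 i \pi \omega e^{- \frac{3 \omega}{5}}}{3}

Case ω < 0 (upper half-plane, counterclockwise contour ⇒ F(ω) = +2πi·ΣRes):
  Res_{z = \frac{3 i}{5}} g(z) = - \frac{5 \omega e^{\frac{3 \omega}{5}}}{6} (pole of order 2)
  F(ω) = 2πi·ΣRes = - \frac{5 i \pi \omega e^{\frac{3 \omega}{5}}}{3}

Both cases combine into a single formula in |ω|:

F(ω) = - \frac{5 i \pi \omega e^{- \frac{3 \left|{\omega}\right|}{5}}}{3}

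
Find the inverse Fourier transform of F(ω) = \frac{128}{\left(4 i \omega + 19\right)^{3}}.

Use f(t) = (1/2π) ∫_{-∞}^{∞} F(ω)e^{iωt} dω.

f(t) = t^{2} e^{- \frac{19 t}{4}} u\left(t\right)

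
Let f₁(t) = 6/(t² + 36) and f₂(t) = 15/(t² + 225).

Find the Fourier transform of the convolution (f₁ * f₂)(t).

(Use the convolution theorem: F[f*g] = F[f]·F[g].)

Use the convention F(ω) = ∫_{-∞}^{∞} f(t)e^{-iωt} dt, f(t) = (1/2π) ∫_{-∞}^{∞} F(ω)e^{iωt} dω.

F[f₁*f₂](ω) = \pi^{2} e^{- 21 \left|{\omega}\right|}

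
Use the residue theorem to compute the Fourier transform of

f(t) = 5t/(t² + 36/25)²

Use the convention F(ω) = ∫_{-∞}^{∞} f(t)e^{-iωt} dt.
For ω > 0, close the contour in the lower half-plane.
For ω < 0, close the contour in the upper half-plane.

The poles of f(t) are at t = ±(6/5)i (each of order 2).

Let g(z) = f(z)e^{-iωz}; for large |z| the factor e^{-iωz} decays in the lower half-plane when ω > 0 and in the upper half-plane when ω < 0.

Case ω > 0 (lower half-plane, clockwise contour ⇒ F(ω) = -2πi·ΣRes):
  Res_{z = - \frac{6 i}{5}} g(z) = \frac{25 \omega e^{- \frac{6 \omega}{5}}}{24} (pole of order 2)
  F(ω) = -2πi·ΣRes = - \frac{25 i \pi \omega e^{- \frac{6 \omega}{5}}}{12}

Case ω < 0 (upper half-plane, counterclockwise contour ⇒ F(ω) = +2πi·ΣRes):
  Res_{z = \frac{6 i}{5}} g(z) = - \frac{25 \omega e^{\frac{6 \omega}{5}}}{24} (pole of order 2)
  F(ω) = 2πi·ΣRes = - \frac{25 i \pi \omega e^{\frac{6 \omega}{5}}}{12}

Both cases combine into a single formula in |ω|:

F(ω) = - \frac{25 i \pi \omega e^{- \frac{6 \left|{\omega}\right|}{5}}}{12}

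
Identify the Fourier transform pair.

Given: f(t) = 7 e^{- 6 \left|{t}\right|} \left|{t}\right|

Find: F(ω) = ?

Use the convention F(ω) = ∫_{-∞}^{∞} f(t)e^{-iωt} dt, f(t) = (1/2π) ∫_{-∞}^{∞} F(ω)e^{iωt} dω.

F(ω) = \frac{14 \left(36 - \omega^{2}\right)}{\left(\omega^{2} + 36\right)^{2}}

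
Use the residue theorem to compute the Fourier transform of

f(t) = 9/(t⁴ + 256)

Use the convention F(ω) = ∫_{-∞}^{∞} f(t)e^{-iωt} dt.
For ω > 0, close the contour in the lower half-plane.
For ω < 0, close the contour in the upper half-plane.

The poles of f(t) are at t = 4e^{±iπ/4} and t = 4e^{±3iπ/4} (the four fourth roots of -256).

Let g(z) = f(z)e^{-iωz}; for large |z| the factor e^{-iωz} decays in the lower half-plane when ω > 0 and in the upper half-plane when ω < 0.

Case ω > 0 (lower half-plane, clockwise contour ⇒ F(ω) = -2πi·ΣRes):
  Res_{z = - 2 \sqrt{2} - 2 \sqrt{2} i} g(z) = \frac{9 \sqrt{2} i \left(1 - i\right) e^{2 \sqrt{2} \omega \left(-1 + i\right)}}{512}
  Res_{z = 2 \sqrt{2} - 2 \sqrt{2} i} g(z) = \frac{9 \sqrt{2} i \left(1 + i\right) e^{- 2 \sqrt{2} \omega \left(1 + i\right)}}{512}
  F(ω) = -2πi·ΣRes = \frac{9 \sqrt{2} \pi \left(1 - i\right) \left(e^{4 \sqrt{2} i \omega} + i\right) e^{- 2 \sqrt{2} \omega \left(1 + i\right)}}{256} = \frac{9 \pi e^{- 2 \sqrt{2} \omega} \sin{\left(2 \sqrt{2} \omega + \frac{\pi}{4} \right)}}{64}

Case ω < 0 (upper half-plane, counterclockwise contour ⇒ F(ω) = +2πi·ΣRes):
  Res_{z = 2 \sqrt{2} + 2 \sqrt{2} i} g(z) = \frac{9 \sqrt{2} i \left(-1 + i\right) e^{2 \sqrt{2} \omega \left(1 - i\right)}}{512}
  Res_{z = - 2 \sqrt{2} + 2 \sqrt{2} i} g(z) = \frac{9 \sqrt{2} \left(1 - i\right) e^{2 \sqrt{2} \omega \left(1 + i\right)}}{512}
  F(ω) = 2πi·ΣRes = - \frac{9 \sqrt{2} i \pi \left(i \left(1 - i\right) e^{2 \sqrt{2} \omega \left(1 - i\right)} - \left(1 - i\right) e^{2 \sqrt{2} \omega \left(1 + i\right)}\right)}{256} = \frac{9 \pi e^{2 \sqrt{2} \omega} \cos{\left(2 \sqrt{2} \omega + \frac{\pi}{4} \right)}}{64}

Both cases combine into a single formula in |ω|:

F(ω) = \frac{9 \pi e^{- 2 \sqrt{2} \left|{\omega}\right|} \sin{\left(2 \sqrt{2} \left|{\omega}\right| + \frac{\pi}{4} \right)}}{64}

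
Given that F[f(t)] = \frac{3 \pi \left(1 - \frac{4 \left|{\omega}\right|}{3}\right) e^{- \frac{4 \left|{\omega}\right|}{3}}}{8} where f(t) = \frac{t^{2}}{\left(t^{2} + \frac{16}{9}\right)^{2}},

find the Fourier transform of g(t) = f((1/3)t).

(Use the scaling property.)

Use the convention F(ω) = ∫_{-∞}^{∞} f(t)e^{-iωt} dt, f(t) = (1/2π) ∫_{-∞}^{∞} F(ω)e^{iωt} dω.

F[g](ω) = \frac{9 \pi \left(1 - 4 \left|{\omega}\right|\right) e^{- 4 \left|{\omega}\right|}}{8}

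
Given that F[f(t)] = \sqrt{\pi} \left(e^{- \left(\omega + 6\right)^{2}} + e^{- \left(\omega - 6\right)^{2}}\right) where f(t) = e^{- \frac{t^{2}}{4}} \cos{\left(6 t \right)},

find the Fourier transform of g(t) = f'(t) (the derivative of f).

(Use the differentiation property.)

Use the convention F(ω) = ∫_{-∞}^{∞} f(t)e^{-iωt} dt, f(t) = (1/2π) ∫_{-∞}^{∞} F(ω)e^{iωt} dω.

F[g](ω) = i \sqrt{\pi} \omega \left(e^{24 \omega} + 1\right) e^{- \omega^{2} - 12 \omega - 36}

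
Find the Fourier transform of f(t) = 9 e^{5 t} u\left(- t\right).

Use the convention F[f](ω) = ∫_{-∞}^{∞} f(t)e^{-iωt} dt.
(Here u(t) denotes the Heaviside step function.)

F(ω) = - \frac{9}{i \omega - 5}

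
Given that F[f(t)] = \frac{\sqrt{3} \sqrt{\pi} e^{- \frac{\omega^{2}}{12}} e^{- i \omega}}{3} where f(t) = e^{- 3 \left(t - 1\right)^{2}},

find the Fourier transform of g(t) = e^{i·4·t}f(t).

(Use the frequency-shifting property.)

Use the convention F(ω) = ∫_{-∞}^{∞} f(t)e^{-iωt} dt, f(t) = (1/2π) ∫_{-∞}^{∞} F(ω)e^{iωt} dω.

F[g](ω) = \frac{\sqrt{3} \sqrt{\pi} e^{- \frac{\left(\omega - 4\right) \left(\omega - 4 + 12 i\right)}{12}}}{3}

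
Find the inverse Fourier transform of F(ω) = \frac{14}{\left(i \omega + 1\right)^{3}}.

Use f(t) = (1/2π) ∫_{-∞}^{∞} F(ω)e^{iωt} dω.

f(t) = 7 t^{2} e^{- t} u\left(t\right)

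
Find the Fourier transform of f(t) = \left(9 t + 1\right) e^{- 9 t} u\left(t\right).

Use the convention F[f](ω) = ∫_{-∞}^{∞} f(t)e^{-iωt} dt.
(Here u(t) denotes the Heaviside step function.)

F(ω) = \frac{- i \omega - 18}{\omega^{2} - 18 i \omega - 81}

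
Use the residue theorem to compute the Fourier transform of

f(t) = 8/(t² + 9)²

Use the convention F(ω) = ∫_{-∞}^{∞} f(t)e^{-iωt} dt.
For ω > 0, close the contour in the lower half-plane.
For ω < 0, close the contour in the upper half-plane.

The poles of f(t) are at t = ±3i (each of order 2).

Let g(z) = f(z)e^{-iωz}; for large |z| the factor e^{-iωz} decays in the lower half-plane when ω > 0 and in the upper half-plane when ω < 0.

Case ω > 0 (lower half-plane, clockwise contour ⇒ F(ω) = -2πi·ΣRes):
  Res_{z = - 3 i} g(z) = \frac{2 i \left(3 \omega + 1\right) e^{- 3 \omega}}{27} (pole of order 2)
  F(ω) = -2πi·ΣRes = \frac{4 \pi \left(3 \omega + 1\right) e^{- 3 \omega}}{27}

Case ω < 0 (upper half-plane, counterclockwise contour ⇒ F(ω) = +2πi·ΣRes):
  Res_{z = 3 i} g(z) = \frac{2 i \left(3 \omega - 1\right) e^{3 \omega}}{27} (pole of order 2)
  F(ω) = 2πi·ΣRes = \frac{4 \pi \left(1 - 3 \omega\right) e^{3 \omega}}{27}

Both cases combine into a single formula in |ω|:

F(ω) = \frac{4 \pi \left(3 \left|{\omega}\right| + 1\right) e^{- 3 \left|{\omega}\right|}}{27}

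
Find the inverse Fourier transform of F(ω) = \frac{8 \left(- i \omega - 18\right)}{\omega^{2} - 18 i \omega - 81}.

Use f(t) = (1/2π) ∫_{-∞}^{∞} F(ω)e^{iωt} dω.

f(t) = 8 \left(9 t + 1\right) e^{- 9 t} u\left(t\right)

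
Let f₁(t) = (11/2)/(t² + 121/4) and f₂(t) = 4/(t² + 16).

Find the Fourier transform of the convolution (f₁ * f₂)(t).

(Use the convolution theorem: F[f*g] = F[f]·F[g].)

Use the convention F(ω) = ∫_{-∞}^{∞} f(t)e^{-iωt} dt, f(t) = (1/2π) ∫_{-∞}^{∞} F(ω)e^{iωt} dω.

F[f₁*f₂](ω) = \pi^{2} e^{- \frac{19 \left|{\omega}\right|}{2}}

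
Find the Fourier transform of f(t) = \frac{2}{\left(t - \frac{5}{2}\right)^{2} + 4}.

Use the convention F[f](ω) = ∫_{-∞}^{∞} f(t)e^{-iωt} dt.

F(ω) = \pi e^{- \frac{5 i \omega}{2} - 2 \left|{\omega}\right|}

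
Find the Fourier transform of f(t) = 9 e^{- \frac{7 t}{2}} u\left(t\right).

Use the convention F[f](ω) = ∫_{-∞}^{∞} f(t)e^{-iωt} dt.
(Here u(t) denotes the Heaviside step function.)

F(ω) = \frac{18}{2 i \omega + 7}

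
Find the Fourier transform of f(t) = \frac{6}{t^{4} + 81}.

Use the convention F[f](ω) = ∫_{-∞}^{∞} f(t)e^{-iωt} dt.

F(ω) = \frac{2 \pi e^{- \frac{3 \sqrt{2} \left|{\omega}\right|}{2}} \sin{\left(\frac{3 \sqrt{2} \left|{\omega}\right|}{2} + \frac{\pi}{4} \right)}}{9}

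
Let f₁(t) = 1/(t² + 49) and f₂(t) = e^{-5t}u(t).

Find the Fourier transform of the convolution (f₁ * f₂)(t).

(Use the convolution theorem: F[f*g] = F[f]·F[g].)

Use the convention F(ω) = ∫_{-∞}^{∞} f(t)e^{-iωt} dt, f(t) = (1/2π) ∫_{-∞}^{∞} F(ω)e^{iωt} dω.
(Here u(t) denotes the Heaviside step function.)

F[f₁*f₂](ω) = \frac{\pi e^{- 7 \left|{\omega}\right|}}{7 \left(i \omega + 5\right)}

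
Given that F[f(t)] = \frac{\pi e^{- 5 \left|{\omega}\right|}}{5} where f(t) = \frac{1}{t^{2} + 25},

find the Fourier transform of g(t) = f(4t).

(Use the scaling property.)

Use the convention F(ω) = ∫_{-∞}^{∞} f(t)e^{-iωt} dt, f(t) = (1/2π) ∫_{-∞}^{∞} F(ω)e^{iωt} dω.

F[g](ω) = \frac{\pi e^{- \frac{5 \left|{\omega}\right|}{4}}}{20}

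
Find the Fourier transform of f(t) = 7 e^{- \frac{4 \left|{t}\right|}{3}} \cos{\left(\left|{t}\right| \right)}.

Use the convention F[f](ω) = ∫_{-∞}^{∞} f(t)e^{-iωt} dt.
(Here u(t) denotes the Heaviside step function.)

F(ω) = \frac{168 \left(9 \omega^{2} + 25\right)}{81 \omega^{4} + 126 \omega^{2} + 625}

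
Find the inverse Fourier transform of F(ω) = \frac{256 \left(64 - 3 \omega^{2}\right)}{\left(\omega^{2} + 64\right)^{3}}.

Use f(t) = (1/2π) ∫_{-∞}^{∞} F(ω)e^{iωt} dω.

f(t) = 8 t^{2} e^{- 8 \left|{t}\right|}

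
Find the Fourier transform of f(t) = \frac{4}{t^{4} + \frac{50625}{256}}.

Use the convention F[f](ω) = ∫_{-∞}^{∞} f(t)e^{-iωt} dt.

F(ω) = \frac{256 \pi e^{- \frac{15 \sqrt{2} \left|{\omega}\right|}{8}} \sin{\left(\frac{15 \sqrt{2} \left|{\omega}\right|}{8} + \frac{\pi}{4} \right)}}{3375}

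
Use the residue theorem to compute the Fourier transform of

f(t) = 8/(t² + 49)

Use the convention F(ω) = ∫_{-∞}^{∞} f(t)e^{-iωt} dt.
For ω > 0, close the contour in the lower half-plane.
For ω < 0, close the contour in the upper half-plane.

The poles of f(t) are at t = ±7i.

Let g(z) = f(z)e^{-iωz}; for large |z| the factor e^{-iωz} decays in the lower half-plane when ω > 0 and in the upper half-plane when ω < 0.

Case ω > 0 (lower half-plane, clockwise contour ⇒ F(ω) = -2πi·ΣRes):
  Res_{z = - 7 i} g(z) = \frac{4 i e^{- 7 \omega}}{7}
  F(ω) = -2πi·ΣRes = \frac{8 \pi e^{- 7 \omega}}{7}

Case ω < 0 (upper half-plane, counterclockwise contour ⇒ F(ω) = +2πi·ΣRes):
  Res_{z = 7 i} g(z) = - \frac{4 i e^{7 \omega}}{7}
  F(ω) = 2πi·ΣRes = \frac{8 \pi e^{7 \omega}}{7}

Both cases combine into a single formula in |ω|:

F(ω) = \frac{8 \pi e^{- 7 \left|{\omega}\right|}}{7}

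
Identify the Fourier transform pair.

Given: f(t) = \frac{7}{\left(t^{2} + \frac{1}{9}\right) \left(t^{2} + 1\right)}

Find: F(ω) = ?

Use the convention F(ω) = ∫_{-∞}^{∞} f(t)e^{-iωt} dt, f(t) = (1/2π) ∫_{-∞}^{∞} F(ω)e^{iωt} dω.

F(ω) = - \frac{63 \pi e^{- \left|{\omega}\right|}}{8} + \frac{189 \pi e^{- \frac{\left|{\omega}\right|}{3}}}{8}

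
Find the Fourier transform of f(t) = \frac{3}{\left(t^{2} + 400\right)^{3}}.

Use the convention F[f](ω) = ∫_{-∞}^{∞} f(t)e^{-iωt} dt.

F(ω) = \frac{3 \pi \left(400 \omega^{2} + 60 \left|{\omega}\right| + 3\right) e^{- 20 \left|{\omega}\right|}}{25600000}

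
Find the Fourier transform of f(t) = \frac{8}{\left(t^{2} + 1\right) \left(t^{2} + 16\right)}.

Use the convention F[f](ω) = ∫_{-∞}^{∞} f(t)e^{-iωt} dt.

F(ω) = \frac{2 \pi \left(4 e^{3 \left|{\omega}\right|} - 1\right) e^{- 4 \left|{\omega}\right|}}{15}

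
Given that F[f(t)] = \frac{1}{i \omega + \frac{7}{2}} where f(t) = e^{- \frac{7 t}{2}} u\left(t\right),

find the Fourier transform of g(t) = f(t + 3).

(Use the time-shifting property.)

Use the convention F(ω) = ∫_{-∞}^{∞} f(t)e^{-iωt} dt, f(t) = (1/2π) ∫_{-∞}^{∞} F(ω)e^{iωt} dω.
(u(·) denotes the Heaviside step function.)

F[g](ω) = \frac{2 e^{3 i \omega}}{2 i \omega + 7}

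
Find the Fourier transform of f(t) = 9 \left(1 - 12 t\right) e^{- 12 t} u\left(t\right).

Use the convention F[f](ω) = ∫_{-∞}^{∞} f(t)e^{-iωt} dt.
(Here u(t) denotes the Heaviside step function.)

F(ω) = \frac{9 i \omega}{- \omega^{2} + 24 i \omega + 144}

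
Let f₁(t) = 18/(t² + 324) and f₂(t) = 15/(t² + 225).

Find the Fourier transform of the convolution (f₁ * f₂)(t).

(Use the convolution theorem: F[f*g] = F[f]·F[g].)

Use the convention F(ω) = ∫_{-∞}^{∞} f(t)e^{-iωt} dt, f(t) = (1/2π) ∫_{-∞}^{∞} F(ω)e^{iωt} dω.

F[f₁*f₂](ω) = \pi^{2} e^{- 33 \left|{\omega}\right|}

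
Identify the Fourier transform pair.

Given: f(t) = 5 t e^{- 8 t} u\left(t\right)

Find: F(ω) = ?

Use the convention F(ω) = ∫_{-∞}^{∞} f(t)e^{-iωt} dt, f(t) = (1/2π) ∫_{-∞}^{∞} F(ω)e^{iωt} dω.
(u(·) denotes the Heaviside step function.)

F(ω) = \frac{5}{\left(i \omega + 8\right)^{2}}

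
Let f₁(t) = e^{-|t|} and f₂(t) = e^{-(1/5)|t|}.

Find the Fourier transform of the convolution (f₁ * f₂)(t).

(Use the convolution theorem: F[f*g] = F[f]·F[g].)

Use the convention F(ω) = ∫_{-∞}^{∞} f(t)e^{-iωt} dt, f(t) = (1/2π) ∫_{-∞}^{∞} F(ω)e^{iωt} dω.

F[f₁*f₂](ω) = \frac{20}{\left(\omega^{2} + 1\right) \left(25 \omega^{2} + 1\right)}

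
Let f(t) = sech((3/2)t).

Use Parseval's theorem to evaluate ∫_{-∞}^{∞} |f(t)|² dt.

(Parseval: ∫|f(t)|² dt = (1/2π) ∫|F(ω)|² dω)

∫|f(t)|² dt = \frac{4}{3}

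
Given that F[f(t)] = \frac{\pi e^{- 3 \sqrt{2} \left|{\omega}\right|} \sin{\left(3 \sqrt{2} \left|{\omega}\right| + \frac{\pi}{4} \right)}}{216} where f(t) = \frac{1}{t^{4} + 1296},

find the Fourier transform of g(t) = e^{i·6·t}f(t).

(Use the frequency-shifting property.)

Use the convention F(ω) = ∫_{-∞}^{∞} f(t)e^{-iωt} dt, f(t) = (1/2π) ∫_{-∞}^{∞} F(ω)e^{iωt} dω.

F[g](ω) = \frac{\pi e^{- 3 \sqrt{2} \left|{\omega - 6}\right|} \sin{\left(3 \sqrt{2} \left|{\omega - 6}\right| + \frac{\pi}{4} \right)}}{216}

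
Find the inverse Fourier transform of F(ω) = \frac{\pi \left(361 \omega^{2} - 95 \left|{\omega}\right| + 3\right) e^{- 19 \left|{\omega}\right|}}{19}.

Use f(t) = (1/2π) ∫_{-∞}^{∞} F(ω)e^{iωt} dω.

f(t) = \frac{8 t^{4}}{\left(t^{2} + 361\right)^{3}}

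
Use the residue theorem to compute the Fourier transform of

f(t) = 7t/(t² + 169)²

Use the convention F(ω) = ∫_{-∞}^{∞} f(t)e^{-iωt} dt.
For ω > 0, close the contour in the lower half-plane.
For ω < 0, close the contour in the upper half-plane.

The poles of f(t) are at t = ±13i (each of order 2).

Let g(z) = f(z)e^{-iωz}; for large |z| the factor e^{-iωz} decays in the lower half-plane when ω > 0 and in the upper half-plane when ω < 0.

Case ω > 0 (lower half-plane, clockwise contour ⇒ F(ω) = -2πi·ΣRes):
  Res_{z = - 13 i} g(z) = \frac{7 \omega e^{- 13 \omega}}{52} (pole of order 2)
  F(ω) = -2πi·ΣRes = - \frac{7 i \pi \omega e^{- 13 \omega}}{26}

Case ω < 0 (upper half-plane, counterclockwise contour ⇒ F(ω) = +2πi·ΣRes):
  Res_{z = 13 i} g(z) = - \frac{7 \omega e^{13 \omega}}{52} (pole of order 2)
  F(ω) = 2πi·ΣRes = - \frac{7 i \pi \omega e^{13 \omega}}{26}

Both cases combine into a single formula in |ω|:

F(ω) = - \frac{7 i \pi \omega e^{- 13 \left|{\omega}\right|}}{26}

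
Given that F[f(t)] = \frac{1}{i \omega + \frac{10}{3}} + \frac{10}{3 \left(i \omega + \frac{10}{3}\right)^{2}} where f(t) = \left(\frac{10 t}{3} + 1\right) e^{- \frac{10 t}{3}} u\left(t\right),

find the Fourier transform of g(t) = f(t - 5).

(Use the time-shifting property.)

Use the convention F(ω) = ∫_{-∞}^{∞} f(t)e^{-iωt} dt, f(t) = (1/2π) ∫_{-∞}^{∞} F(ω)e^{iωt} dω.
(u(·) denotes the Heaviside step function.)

F[g](ω) = \frac{3 \left(- 3 i \omega - 20\right) e^{- 5 i \omega}}{9 \omega^{2} - 60 i \omega - 100}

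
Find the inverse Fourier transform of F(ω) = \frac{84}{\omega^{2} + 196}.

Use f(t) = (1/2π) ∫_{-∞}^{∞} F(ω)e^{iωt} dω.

f(t) = 3 e^{- 14 \left|{t}\right|}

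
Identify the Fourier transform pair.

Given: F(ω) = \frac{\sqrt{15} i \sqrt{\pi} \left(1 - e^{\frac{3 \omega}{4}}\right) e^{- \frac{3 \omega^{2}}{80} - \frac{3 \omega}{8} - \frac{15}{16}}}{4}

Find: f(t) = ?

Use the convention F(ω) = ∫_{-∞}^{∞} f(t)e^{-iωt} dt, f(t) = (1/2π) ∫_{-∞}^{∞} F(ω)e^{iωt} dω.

f(t) = 5 e^{- \frac{20 t^{2}}{3}} \sin{\left(5 t \right)}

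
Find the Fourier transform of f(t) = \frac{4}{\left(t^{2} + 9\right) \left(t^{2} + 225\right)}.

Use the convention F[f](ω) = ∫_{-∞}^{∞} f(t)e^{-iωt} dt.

F(ω) = \frac{\pi \left(5 e^{12 \left|{\omega}\right|} - 1\right) e^{- 15 \left|{\omega}\right|}}{810}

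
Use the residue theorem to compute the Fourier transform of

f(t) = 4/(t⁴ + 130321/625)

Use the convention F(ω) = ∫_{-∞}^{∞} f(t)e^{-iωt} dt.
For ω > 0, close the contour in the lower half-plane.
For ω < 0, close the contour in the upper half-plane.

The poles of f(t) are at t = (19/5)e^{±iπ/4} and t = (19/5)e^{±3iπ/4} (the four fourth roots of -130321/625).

Let g(z) = f(z)e^{-iωz}; for large |z| the factor e^{-iωz} decays in the lower half-plane when ω > 0 and in the upper half-plane when ω < 0.

Case ω > 0 (lower half-plane, clockwise contour ⇒ F(ω) = -2πi·ΣRes):
  Res_{z = - \frac{19 \sqrt{2}}{10} - \frac{19 \sqrt{2} i}{10}} g(z) = \frac{125 \sqrt{2} i \left(1 - i\right) e^{\frac{19 \sqrt{2} \omega \left(-1 + i\right)}{10}}}{13718}
  Res_{z = \frac{19 \sqrt{2}}{10} - \frac{19 \sqrt{2} i}{10}} g(z) = \frac{125 \sqrt{2} i \left(1 + i\right) e^{- \frac{19 \sqrt{2} \omega \left(1 + i\right)}{10}}}{13718}
  F(ω) = -2πi·ΣRes = \frac{125 \sqrt{2} \pi \left(\left(1 - i\right) e^{\frac{19 \sqrt{2} i \omega}{5}} + 1 + i\right) e^{- \frac{19 \sqrt{2} \omega \left(1 + i\right)}{10}}}{6859} = \frac{500 \pi e^{- \frac{19 \sqrt{2} \omega}{10}} \sin{\left(\frac{19 \sqrt{2} \omega}{10} + \frac{\pi}{4} \right)}}{6859}

Case ω < 0 (upper half-plane, counterclockwise contour ⇒ F(ω) = +2πi·ΣRes):
  Res_{z = \frac{19 \sqrt{2}}{10} + \frac{19 \sqrt{2} i}{10}} g(z) = \frac{125 \sqrt{2} i \left(-1 + i\right) e^{\frac{19 \sqrt{2} \omega \left(1 - i\right)}{10}}}{13718}
  Res_{z = - \frac{19 \sqrt{2}}{10} + \frac{19 \sqrt{2} i}{10}} g(z) = \frac{125 \sqrt{2} \left(1 - i\right) e^{\frac{19 \sqrt{2} \omega \left(1 + i\right)}{10}}}{13718}
  F(ω) = 2πi·ΣRes = - \frac{125 \sqrt{2} i \pi \left(i \left(1 - i\right) e^{\frac{19 \sqrt{2} \omega \left(1 - i\right)}{10}} - \left(1 - i\right) e^{\frac{19 \sqrt{2} \omega \left(1 + i\right)}{10}}\right)}{6859} = \frac{500 \pi e^{\frac{19 \sqrt{2} \omega}{10}} \cos{\left(\frac{19 \sqrt{2} \omega}{10} + \frac{\pi}{4} \right)}}{6859}

Both cases combine into a single formula in |ω|:

F(ω) = \frac{500 \pi e^{- \frac{19 \sqrt{2} \left|{\omega}\right|}{10}} \sin{\left(\frac{19 \sqrt{2} \left|{\omega}\right|}{10} + \frac{\pi}{4} \right)}}{6859}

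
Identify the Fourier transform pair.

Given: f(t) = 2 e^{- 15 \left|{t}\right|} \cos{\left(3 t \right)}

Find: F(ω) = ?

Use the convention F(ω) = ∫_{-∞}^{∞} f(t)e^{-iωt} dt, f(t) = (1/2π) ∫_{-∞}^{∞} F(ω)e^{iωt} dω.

F(ω) = \frac{60 \left(\omega^{2} + 234\right)}{\omega^{4} + 432 \omega^{2} + 54756}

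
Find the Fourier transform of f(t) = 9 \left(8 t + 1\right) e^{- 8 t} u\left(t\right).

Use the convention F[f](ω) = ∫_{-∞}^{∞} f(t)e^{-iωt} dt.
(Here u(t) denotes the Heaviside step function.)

F(ω) = \frac{9 \left(- i \omega - 16\right)}{\omega^{2} - 16 i \omega - 64}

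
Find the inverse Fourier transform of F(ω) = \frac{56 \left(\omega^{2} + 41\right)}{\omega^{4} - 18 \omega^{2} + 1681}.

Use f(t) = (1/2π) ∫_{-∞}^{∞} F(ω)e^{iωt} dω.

f(t) = 7 e^{- 4 \left|{t}\right|} \cos{\left(5 \left|{t}\right| \right)}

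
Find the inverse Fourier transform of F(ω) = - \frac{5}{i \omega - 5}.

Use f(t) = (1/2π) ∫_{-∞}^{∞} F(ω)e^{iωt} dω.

f(t) = 5 e^{5 t} u\left(- t\right)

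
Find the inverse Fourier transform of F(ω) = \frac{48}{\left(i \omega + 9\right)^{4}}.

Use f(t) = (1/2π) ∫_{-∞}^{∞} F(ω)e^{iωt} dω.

f(t) = 8 t^{3} e^{- 9 t} u\left(t\right)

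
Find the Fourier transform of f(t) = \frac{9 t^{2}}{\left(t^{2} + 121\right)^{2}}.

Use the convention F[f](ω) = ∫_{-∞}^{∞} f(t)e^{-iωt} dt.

F(ω) = \frac{9 \pi \left(1 - 11 \left|{\omega}\right|\right) e^{- 11 \left|{\omega}\right|}}{22}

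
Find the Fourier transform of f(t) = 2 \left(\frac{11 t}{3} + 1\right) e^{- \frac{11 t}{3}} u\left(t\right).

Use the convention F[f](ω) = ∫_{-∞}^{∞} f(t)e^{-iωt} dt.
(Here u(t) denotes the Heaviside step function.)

F(ω) = \frac{6 \left(- 3 i \omega - 22\right)}{9 \omega^{2} - 66 i \omega - 121}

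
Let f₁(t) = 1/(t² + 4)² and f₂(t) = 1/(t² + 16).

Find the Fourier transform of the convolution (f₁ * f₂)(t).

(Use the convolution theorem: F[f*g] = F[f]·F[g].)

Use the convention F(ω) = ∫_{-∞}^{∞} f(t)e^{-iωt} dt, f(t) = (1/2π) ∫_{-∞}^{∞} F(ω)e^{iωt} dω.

F[f₁*f₂](ω) = \frac{\pi^{2} \left(2 \left|{\omega}\right| + 1\right) e^{- 6 \left|{\omega}\right|}}{64}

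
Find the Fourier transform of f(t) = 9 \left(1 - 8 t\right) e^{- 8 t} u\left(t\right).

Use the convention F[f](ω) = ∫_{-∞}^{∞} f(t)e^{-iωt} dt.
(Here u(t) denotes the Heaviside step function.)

F(ω) = \frac{9 i \omega}{- \omega^{2} + 16 i \omega + 64}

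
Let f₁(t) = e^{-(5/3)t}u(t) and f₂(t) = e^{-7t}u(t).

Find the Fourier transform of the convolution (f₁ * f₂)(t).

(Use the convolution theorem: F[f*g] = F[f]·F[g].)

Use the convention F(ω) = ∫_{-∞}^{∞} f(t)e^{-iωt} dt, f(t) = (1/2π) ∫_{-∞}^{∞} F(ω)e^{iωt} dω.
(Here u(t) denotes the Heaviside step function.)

F[f₁*f₂](ω) = \frac{3}{\left(i \omega + 7\right) \left(3 i \omega + 5\right)}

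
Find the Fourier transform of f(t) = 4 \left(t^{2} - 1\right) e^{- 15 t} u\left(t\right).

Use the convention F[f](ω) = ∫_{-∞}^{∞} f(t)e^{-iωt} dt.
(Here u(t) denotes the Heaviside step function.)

F(ω) = \frac{4 \left(2 i \omega - \left(i \omega + 15\right)^{3} + 30\right)}{\left(i \omega + 15\right)^{4}}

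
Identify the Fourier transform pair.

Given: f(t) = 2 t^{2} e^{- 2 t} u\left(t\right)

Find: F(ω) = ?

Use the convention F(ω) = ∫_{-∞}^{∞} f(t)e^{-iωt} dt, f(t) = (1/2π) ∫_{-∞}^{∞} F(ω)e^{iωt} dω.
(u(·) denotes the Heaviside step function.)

F(ω) = \frac{4}{\left(i \omega + 2\right)^{3}}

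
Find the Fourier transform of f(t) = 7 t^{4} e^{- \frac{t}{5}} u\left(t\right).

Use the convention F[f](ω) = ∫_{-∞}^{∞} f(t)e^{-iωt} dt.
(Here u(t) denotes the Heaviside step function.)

F(ω) = \frac{525000}{\left(5 i \omega + 1\right)^{5}}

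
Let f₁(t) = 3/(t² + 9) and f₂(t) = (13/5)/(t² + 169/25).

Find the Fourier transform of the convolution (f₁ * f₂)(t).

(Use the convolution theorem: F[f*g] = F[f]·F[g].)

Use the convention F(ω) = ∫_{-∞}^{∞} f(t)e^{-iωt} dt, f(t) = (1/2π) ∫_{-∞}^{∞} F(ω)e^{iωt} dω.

F[f₁*f₂](ω) = \pi^{2} e^{- \frac{28 \left|{\omega}\right|}{5}}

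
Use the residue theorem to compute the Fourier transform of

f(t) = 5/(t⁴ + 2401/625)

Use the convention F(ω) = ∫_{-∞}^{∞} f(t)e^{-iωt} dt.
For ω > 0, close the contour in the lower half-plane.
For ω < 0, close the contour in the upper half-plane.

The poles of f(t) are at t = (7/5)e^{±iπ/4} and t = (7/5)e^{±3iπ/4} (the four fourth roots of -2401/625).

Let g(z) = f(z)e^{-iωz}; for large |z| the factor e^{-iωz} decays in the lower half-plane when ω > 0 and in the upper half-plane when ω < 0.

Case ω > 0 (lower half-plane, clockwise contour ⇒ F(ω) = -2πi·ΣRes):
  Res_{z = - \frac{7 \sqrt{2}}{10} - \frac{7 \sqrt{2} i}{10}} g(z) = \frac{625 \sqrt{2} i \left(1 - i\right) e^{\frac{7 \sqrt{2} \omega \left(-1 + i\right)}{10}}}{2744}
  Res_{z = \frac{7 \sqrt{2}}{10} - \frac{7 \sqrt{2} i}{10}} g(z) = \frac{625 \sqrt{2} i \left(1 + i\right) e^{- \frac{7 \sqrt{2} \omega \left(1 + i\right)}{10}}}{2744}
  F(ω) = -2πi·ΣRes = \frac{625 \sqrt{2} \pi \left(1 - i\right) \left(e^{\frac{7 \sqrt{2} i \omega}{5}} + i\right) e^{- \frac{7 \sqrt{2} \omega \left(1 + i\right)}{10}}}{1372} = \frac{625 \pi e^{- \frac{7 \sqrt{2} \omega}{10}} \sin{\left(\frac{7 \sqrt{2} \omega}{10} + \frac{\pi}{4} \right)}}{343}

Case ω < 0 (upper half-plane, counterclockwise contour ⇒ F(ω) = +2πi·ΣRes):
  Res_{z = \frac{7 \sqrt{2}}{10} + \frac{7 \sqrt{2} i}{10}} g(z) = \frac{625 \sqrt{2} i \left(-1 + i\right) e^{\frac{7 \sqrt{2} \omega \left(1 - i\right)}{10}}}{2744}
  Res_{z = - \frac{7 \sqrt{2}}{10} + \frac{7 \sqrt{2} i}{10}} g(z) = \frac{625 \sqrt{2} \left(1 - i\right) e^{\frac{7 \sqrt{2} \omega \left(1 + i\right)}{10}}}{2744}
  F(ω) = 2πi·ΣRes = - \frac{625 \sqrt{2} i \pi \left(i \left(1 - i\right) e^{\frac{7 \sqrt{2} \omega \left(1 - i\right)}{10}} - \left(1 - i\right) e^{\frac{7 \sqrt{2} \omega \left(1 + i\right)}{10}}\right)}{1372} = \frac{625 \pi e^{\frac{7 \sqrt{2} \omega}{10}} \cos{\left(\frac{7 \sqrt{2} \omega}{10} + \frac{\pi}{4} \right)}}{343}

Both cases combine into a single formula in |ω|:

F(ω) = \frac{625 \pi e^{- \frac{7 \sqrt{2} \left|{\omega}\right|}{10}} \sin{\left(\frac{7 \sqrt{2} \left|{\omega}\right|}{10} + \frac{\pi}{4} \right)}}{343}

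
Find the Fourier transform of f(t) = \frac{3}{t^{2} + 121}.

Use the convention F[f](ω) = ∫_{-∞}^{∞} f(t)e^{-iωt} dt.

F(ω) = \frac{3 \pi e^{- 11 \left|{\omega}\right|}}{11}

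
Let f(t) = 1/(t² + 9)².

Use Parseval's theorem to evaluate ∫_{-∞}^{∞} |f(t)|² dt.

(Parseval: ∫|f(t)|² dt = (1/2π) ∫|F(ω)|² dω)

∫|f(t)|² dt = \frac{5 \pi}{34992}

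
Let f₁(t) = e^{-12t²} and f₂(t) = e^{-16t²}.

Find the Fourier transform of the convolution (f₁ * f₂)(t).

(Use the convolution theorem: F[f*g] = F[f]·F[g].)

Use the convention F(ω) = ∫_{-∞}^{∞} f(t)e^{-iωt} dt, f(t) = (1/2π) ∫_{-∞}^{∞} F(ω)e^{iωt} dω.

F[f₁*f₂](ω) = \frac{\sqrt{3} \pi e^{- \frac{7 \omega^{2}}{192}}}{24}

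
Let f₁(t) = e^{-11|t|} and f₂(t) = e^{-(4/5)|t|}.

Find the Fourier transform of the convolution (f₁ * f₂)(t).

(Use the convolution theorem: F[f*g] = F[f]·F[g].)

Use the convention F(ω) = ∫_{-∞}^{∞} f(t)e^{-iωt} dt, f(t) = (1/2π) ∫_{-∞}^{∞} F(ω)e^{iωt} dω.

F[f₁*f₂](ω) = \frac{880}{\left(\omega^{2} + 121\right) \left(25 \omega^{2} + 16\right)}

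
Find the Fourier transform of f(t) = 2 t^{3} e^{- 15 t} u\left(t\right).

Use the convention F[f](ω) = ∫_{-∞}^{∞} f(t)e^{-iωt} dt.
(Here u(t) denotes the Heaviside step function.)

F(ω) = \frac{12}{\left(i \omega + 15\right)^{4}}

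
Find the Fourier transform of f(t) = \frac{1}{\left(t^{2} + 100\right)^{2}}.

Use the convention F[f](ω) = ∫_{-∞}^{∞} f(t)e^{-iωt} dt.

F(ω) = \frac{\pi \left(10 \left|{\omega}\right| + 1\right) e^{- 10 \left|{\omega}\right|}}{2000}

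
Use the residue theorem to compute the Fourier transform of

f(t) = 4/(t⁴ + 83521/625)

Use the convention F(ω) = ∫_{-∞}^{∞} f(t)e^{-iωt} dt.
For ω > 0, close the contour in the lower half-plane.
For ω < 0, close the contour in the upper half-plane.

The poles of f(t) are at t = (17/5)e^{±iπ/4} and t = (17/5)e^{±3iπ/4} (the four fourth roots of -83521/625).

Let g(z) = f(z)e^{-iωz}; for large |z| the factor e^{-iωz} decays in the lower half-plane when ω > 0 and in the upper half-plane when ω < 0.

Case ω > 0 (lower half-plane, clockwise contour ⇒ F(ω) = -2πi·ΣRes):
  Res_{z = - \frac{17 \sqrt{2}}{10} - \frac{17 \sqrt{2} i}{10}} g(z) = \frac{125 \sqrt{2} i \left(1 - i\right) e^{\frac{17 \sqrt{2} \omega \left(-1 + i\right)}{10}}}{9826}
  Res_{z = \frac{17 \sqrt{2}}{10} - \frac{17 \sqrt{2} i}{10}} g(z) = \frac{125 \sqrt{2} i \left(1 + i\right) e^{- \frac{17 \sqrt{2} \omega \left(1 + i\right)}{10}}}{9826}
  F(ω) = -2πi·ΣRes = \frac{125 \sqrt{2} \pi \left(\left(1 - i\right) e^{\frac{17 \sqrt{2} i \omega}{5}} + 1 + i\right) e^{- \frac{17 \sqrt{2} \omega \left(1 + i\right)}{10}}}{4913} = \frac{500 \pi e^{- \frac{17 \sqrt{2} \omega}{10}} \sin{\left(\frac{17 \sqrt{2} \omega}{10} + \frac{\pi}{4} \right)}}{4913}

Case ω < 0 (upper half-plane, counterclockwise contour ⇒ F(ω) = +2πi·ΣRes):
  Res_{z = \frac{17 \sqrt{2}}{10} + \frac{17 \sqrt{2} i}{10}} g(z) = \frac{125 \sqrt{2} i \left(-1 + i\right) e^{\frac{17 \sqrt{2} \omega \left(1 - i\right)}{10}}}{9826}
  Res_{z = - \frac{17 \sqrt{2}}{10} + \frac{17 \sqrt{2} i}{10}} g(z) = \frac{125 \sqrt{2} \left(1 - i\right) e^{\frac{17 \sqrt{2} \omega \left(1 + i\right)}{10}}}{9826}
  F(ω) = 2πi·ΣRes = - \frac{125 \sqrt{2} i \pi \left(i \left(1 - i\right) e^{\frac{17 \sqrt{2} \omega \left(1 - i\right)}{10}} - \left(1 - i\right) e^{\frac{17 \sqrt{2} \omega \left(1 + i\right)}{10}}\right)}{4913} = \frac{500 \pi e^{\frac{17 \sqrt{2} \omega}{10}} \cos{\left(\frac{17 \sqrt{2} \omega}{10} + \frac{\pi}{4} \right)}}{4913}

Both cases combine into a single formula in |ω|:

F(ω) = \frac{500 \pi e^{- \frac{17 \sqrt{2} \left|{\omega}\right|}{10}} \sin{\left(\frac{17 \sqrt{2} \left|{\omega}\right|}{10} + \frac{\pi}{4} \right)}}{4913}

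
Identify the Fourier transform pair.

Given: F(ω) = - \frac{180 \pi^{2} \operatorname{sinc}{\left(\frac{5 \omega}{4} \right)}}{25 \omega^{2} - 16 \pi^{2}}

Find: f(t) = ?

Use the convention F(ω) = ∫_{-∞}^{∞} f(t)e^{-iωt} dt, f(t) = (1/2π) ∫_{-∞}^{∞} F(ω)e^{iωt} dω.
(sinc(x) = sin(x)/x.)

f(t) = 9 \left(\begin{cases} \frac{\cos{\left(\frac{4 \pi t}{5} \right)}}{2} + \frac{1}{2} & \text{for}\: \left|{t}\right| < \frac{5}{4} \\0 & \text{otherwise} \end{cases}\right)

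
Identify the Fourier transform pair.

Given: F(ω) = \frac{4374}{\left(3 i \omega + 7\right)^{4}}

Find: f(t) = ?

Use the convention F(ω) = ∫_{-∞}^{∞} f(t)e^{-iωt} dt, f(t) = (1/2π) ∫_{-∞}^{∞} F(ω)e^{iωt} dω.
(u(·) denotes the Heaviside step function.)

f(t) = 9 t^{3} e^{- \frac{7 t}{3}} u\left(t\right)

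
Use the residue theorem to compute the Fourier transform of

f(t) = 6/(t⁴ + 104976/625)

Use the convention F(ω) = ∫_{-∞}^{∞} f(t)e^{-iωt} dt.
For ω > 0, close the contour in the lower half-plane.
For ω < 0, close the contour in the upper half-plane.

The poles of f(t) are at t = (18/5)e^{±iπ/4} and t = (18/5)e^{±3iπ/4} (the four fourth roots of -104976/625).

Let g(z) = f(z)e^{-iωz}; for large |z| the factor e^{-iωz} decays in the lower half-plane when ω > 0 and in the upper half-plane when ω < 0.

Case ω > 0 (lower half-plane, clockwise contour ⇒ F(ω) = -2πi·ΣRes):
  Res_{z = - \frac{9 \sqrt{2}}{5} - \frac{9 \sqrt{2} i}{5}} g(z) = \frac{125 \sqrt{2} i \left(1 - i\right) e^{\frac{9 \sqrt{2} \omega \left(-1 + i\right)}{5}}}{7776}
  Res_{z = \frac{9 \sqrt{2}}{5} - \frac{9 \sqrt{2} i}{5}} g(z) = \frac{125 \sqrt{2} i \left(1 + i\right) e^{- \frac{9 \sqrt{2} \omega \left(1 + i\right)}{5}}}{7776}
  F(ω) = -2πi·ΣRes = \frac{125 \sqrt{2} \pi \left(1 - i\right) \left(e^{\frac{18 \sqrt{2} i \omega}{5}} + i\right) e^{- \frac{9 \sqrt{2} \omega \left(1 + i\right)}{5}}}{3888} = \frac{125 \pi e^{- \frac{9 \sqrt{2} \omega}{5}} \sin{\left(\frac{9 \sqrt{2} \omega}{5} + \frac{\pi}{4} \right)}}{972}

Case ω < 0 (upper half-plane, counterclockwise contour ⇒ F(ω) = +2πi·ΣRes):
  Res_{z = \frac{9 \sqrt{2}}{5} + \frac{9 \sqrt{2} i}{5}} g(z) = \frac{125 \sqrt{2} i \left(-1 + i\right) e^{\frac{9 \sqrt{2} \omega \left(1 - i\right)}{5}}}{7776}
  Res_{z = - \frac{9 \sqrt{2}}{5} + \frac{9 \sqrt{2} i}{5}} g(z) = \frac{125 \sqrt{2} \left(1 - i\right) e^{\frac{9 \sqrt{2} \omega \left(1 + i\right)}{5}}}{7776}
  F(ω) = 2πi·ΣRes = - \frac{125 \sqrt{2} i \pi \left(i \left(1 - i\right) e^{\frac{9 \sqrt{2} \omega \left(1 - i\right)}{5}} - \left(1 - i\right) e^{\frac{9 \sqrt{2} \omega \left(1 + i\right)}{5}}\right)}{3888} = \frac{125 \pi e^{\frac{9 \sqrt{2} \omega}{5}} \cos{\left(\frac{9 \sqrt{2} \omega}{5} + \frac{\pi}{4} \right)}}{972}

Both cases combine into a single formula in |ω|:

F(ω) = \frac{125 \pi e^{- \frac{9 \sqrt{2} \left|{\omega}\right|}{5}} \sin{\left(\frac{9 \sqrt{2} \left|{\omega}\right|}{5} + \frac{\pi}{4} \right)}}{972}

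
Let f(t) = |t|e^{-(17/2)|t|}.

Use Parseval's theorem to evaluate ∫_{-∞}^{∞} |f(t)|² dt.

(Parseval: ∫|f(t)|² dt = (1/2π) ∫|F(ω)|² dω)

∫|f(t)|² dt = \frac{4}{4913}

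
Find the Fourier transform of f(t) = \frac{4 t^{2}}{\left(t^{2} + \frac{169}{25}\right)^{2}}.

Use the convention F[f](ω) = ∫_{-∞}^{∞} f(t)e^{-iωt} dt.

F(ω) = \frac{2 \pi \left(5 - 13 \left|{\omega}\right|\right) e^{- \frac{13 \left|{\omega}\right|}{5}}}{13}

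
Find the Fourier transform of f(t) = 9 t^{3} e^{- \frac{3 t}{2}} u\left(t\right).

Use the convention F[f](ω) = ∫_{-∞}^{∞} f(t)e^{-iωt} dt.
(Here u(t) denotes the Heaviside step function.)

F(ω) = \frac{864}{\left(2 i \omega + 3\right)^{4}}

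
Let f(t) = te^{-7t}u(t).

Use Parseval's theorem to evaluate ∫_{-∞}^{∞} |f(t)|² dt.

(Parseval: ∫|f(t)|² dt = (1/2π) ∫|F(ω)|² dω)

∫|f(t)|² dt = \frac{1}{1372}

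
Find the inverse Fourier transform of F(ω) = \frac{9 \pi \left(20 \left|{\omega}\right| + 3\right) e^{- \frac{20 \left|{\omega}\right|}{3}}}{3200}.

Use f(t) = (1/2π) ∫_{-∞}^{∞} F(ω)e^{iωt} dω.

f(t) = \frac{5}{\left(t^{2} + \frac{400}{9}\right)^{2}}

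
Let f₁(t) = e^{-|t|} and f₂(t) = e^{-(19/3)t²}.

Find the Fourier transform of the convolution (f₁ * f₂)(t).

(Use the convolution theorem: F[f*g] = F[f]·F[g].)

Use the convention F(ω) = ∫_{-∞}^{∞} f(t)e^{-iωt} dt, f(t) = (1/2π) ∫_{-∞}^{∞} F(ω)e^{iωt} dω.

F[f₁*f₂](ω) = \frac{2 \sqrt{57} \sqrt{\pi} e^{- \frac{3 \omega^{2}}{76}}}{19 \left(\omega^{2} + 1\right)}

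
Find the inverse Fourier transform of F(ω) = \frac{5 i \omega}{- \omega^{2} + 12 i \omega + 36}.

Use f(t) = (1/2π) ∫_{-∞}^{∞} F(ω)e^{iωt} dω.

f(t) = 5 \left(1 - 6 t\right) e^{- 6 t} u\left(t\right)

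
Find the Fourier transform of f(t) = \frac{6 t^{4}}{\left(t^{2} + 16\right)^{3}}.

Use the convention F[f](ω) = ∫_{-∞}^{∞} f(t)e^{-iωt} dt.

F(ω) = \frac{3 \pi \left(16 \omega^{2} - 20 \left|{\omega}\right| + 3\right) e^{- 4 \left|{\omega}\right|}}{16}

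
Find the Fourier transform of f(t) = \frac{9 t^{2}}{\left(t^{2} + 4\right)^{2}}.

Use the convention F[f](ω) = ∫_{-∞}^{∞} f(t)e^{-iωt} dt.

F(ω) = \frac{9 \pi \left(1 - 2 \left|{\omega}\right|\right) e^{- 2 \left|{\omega}\right|}}{4}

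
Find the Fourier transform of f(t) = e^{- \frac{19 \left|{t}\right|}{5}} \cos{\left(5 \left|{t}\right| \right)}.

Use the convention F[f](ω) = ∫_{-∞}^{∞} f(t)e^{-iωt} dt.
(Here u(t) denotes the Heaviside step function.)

F(ω) = \frac{190 \left(25 \omega^{2} + 986\right)}{625 \omega^{4} - 13200 \omega^{2} + 972196}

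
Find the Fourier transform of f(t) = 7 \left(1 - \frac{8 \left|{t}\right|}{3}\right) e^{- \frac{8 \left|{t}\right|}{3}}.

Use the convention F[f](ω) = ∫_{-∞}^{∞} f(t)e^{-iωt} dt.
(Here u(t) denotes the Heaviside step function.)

F(ω) = \frac{6048 \omega^{2}}{\left(9 \omega^{2} + 64\right)^{2}}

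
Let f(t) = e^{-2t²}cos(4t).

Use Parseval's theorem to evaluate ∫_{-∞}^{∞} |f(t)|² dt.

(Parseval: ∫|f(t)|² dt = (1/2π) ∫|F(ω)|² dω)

∫|f(t)|² dt = \frac{\sqrt{\pi} \left(1 + e^{4}\right)}{4 e^{4}}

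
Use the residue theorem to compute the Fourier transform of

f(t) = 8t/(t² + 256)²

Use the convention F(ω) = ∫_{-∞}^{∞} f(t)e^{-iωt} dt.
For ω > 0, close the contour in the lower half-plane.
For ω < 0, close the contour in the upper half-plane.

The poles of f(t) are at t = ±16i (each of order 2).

Let g(z) = f(z)e^{-iωz}; for large |z| the factor e^{-iωz} decays in the lower half-plane when ω > 0 and in the upper half-plane when ω < 0.

Case ω > 0 (lower half-plane, clockwise contour ⇒ F(ω) = -2πi·ΣRes):
  Res_{z = - 16 i} g(z) = \frac{\omega e^{- 16 \omega}}{8} (pole of order 2)
  F(ω) = -2πi·ΣRes = - \frac{i \pi \omega e^{- 16 \omega}}{4}

Case ω < 0 (upper half-plane, counterclockwise contour ⇒ F(ω) = +2πi·ΣRes):
  Res_{z = 16 i} g(z) = - \frac{\omega e^{16 \omega}}{8} (pole of order 2)
  F(ω) = 2πi·ΣRes = - \frac{i \pi \omega e^{16 \omega}}{4}

Both cases combine into a single formula in |ω|:

F(ω) = - \frac{i \pi \omega e^{- 16 \left|{\omega}\right|}}{4}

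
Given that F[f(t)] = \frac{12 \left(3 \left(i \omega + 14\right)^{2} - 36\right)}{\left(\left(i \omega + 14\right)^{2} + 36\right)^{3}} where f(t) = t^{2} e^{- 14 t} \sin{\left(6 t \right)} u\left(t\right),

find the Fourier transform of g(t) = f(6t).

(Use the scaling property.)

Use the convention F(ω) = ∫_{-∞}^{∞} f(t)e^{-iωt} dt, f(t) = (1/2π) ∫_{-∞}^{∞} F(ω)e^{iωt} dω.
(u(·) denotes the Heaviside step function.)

F[g](ω) = \frac{7776 \left(\left(i \omega + 84\right)^{2} - 432\right)}{\left(\left(i \omega + 84\right)^{2} + 1296\right)^{3}}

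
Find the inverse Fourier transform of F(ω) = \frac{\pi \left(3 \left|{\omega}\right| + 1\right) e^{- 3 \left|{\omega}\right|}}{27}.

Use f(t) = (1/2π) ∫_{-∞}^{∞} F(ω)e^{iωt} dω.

f(t) = \frac{2}{\left(t^{2} + 9\right)^{2}}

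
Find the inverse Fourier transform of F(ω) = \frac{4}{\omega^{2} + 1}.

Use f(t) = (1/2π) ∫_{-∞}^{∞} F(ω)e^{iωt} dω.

f(t) = 2 e^{- \left|{t}\right|}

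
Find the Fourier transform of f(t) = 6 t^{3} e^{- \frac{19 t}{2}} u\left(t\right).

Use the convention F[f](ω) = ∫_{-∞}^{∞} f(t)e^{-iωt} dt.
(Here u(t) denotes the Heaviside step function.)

F(ω) = \frac{576}{\left(2 i \omega + 19\right)^{4}}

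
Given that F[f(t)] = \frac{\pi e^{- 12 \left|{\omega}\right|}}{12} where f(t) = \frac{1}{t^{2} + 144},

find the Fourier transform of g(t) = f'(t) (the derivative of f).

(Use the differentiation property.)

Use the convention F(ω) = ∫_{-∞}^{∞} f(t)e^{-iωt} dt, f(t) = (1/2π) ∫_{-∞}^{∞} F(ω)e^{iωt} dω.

F[g](ω) = \frac{i \pi \omega e^{- 12 \left|{\omega}\right|}}{12}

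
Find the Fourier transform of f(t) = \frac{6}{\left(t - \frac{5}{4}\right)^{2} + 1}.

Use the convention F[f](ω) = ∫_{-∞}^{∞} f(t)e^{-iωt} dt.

F(ω) = 6 \pi e^{- \frac{5 i \omega}{4} - \left|{\omega}\right|}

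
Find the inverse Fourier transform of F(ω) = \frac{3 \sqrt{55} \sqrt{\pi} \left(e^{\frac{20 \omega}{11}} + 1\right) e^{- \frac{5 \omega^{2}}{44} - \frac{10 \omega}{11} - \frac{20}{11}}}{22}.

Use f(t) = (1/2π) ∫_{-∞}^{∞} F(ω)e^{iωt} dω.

f(t) = 3 e^{- \frac{11 t^{2}}{5}} \cos{\left(4 t \right)}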